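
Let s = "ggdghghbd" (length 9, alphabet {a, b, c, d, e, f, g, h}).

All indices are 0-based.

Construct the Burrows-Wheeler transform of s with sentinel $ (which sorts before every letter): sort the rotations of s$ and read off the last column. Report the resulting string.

rank  rotation    last
    0  $ggdghghbd  d
    1  bd$ggdghgh  h
    2  d$ggdghghb  b
    3  dghghbd$gg  g
    4  gdghghbd$g  g
    5  ggdghghbd$  $
    6  ghbd$ggdgh  h
    7  ghghbd$ggd  d
    8  hbd$ggdghg  g
    9  hghbd$ggdg  g

dhbgg$hdgg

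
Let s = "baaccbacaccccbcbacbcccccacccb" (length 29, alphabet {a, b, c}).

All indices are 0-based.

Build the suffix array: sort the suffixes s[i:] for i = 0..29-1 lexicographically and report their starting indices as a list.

[1, 6, 16, 2, 24, 8, 28, 0, 5, 15, 13, 18, 23, 7, 27, 4, 14, 12, 17, 22, 26, 3, 11, 21, 25, 10, 20, 9, 19]

rank→(start, suffix):
  0 → (1, 'aaccbacaccccbcbacbcccccacccb')
  1 → (6, 'acaccccbcbacbcccccacccb')
  2 → (16, 'acbcccccacccb')
  3 → (2, 'accbacaccccbcbacbcccccacccb')
  4 → (24, 'acccb')
  5 → (8, 'accccbcbacbcccccacccb')
  6 → (28, 'b')
  7 → (0, 'baaccbacaccccbcbacbcccccacccb')
  8 → (5, 'bacaccccbcbacbcccccacccb')
  9 → (15, 'bacbcccccacccb')
  10 → (13, 'bcbacbcccccacccb')
  11 → (18, 'bcccccacccb')
  12 → (23, 'cacccb')
  13 → (7, 'caccccbcbacbcccccacccb')
  14 → (27, 'cb')
  15 → (4, 'cbacaccccbcbacbcccccacccb')
  16 → (14, 'cbacbcccccacccb')
  17 → (12, 'cbcbacbcccccacccb')
  18 → (17, 'cbcccccacccb')
  19 → (22, 'ccacccb')
  20 → (26, 'ccb')
  21 → (3, 'ccbacaccccbcbacbcccccacccb')
  22 → (11, 'ccbcbacbcccccacccb')
  23 → (21, 'cccacccb')
  24 → (25, 'cccb')
  25 → (10, 'cccbcbacbcccccacccb')
  26 → (20, 'ccccacccb')
  27 → (9, 'ccccbcbacbcccccacccb')
  28 → (19, 'cccccacccb')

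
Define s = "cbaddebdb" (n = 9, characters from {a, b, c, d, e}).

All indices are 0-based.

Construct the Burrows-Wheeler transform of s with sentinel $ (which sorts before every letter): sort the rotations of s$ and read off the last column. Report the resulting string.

rank  rotation    last
    0  $cbaddebdb  b
    1  addebdb$cb  b
    2  b$cbaddebd  d
    3  baddebdb$c  c
    4  bdb$cbadde  e
    5  cbaddebdb$  $
    6  db$cbaddeb  b
    7  ddebdb$cba  a
    8  debdb$cbad  d
    9  ebdb$cbadd  d

bbdce$badd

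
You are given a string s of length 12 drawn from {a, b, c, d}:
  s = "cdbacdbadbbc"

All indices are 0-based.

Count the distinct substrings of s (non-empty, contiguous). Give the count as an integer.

63

sorted suffixes:
  #0 SA[0]=3  'acdbadbbc'
  #1 SA[1]=7  'adbbc'
  #2 SA[2]=2  'bacdbadbbc'
  #3 SA[3]=6  'badbbc'
  #4 SA[4]=9  'bbc'
  #5 SA[5]=10  'bc'
  #6 SA[6]=11  'c'
  #7 SA[7]=0  'cdbacdbadbbc'
  #8 SA[8]=4  'cdbadbbc'
  #9 SA[9]=1  'dbacdbadbbc'
  #10 SA[10]=5  'dbadbbc'
  #11 SA[11]=8  'dbbc'

SA = [3, 7, 2, 6, 9, 10, 11, 0, 4, 1, 5, 8]
i: (SA[i-1],SA[i]) lcp shared
  1: (3,7) 1 'a'
  2: (7,2) 0 ''
  3: (2,6) 2 'ba'
  4: (6,9) 1 'b'
  5: (9,10) 1 'b'
  6: (10,11) 0 ''
  7: (11,0) 1 'c'
  8: (0,4) 4 'cdba'
  9: (4,1) 0 ''
  10: (1,5) 3 'dba'
  11: (5,8) 2 'db'

n(n+1)/2 = 12·13/2 = 78
Σ LCP = 0 + 1 + 0 + 2 + 1 + 1 + 0 + 1 + 4 + 0 + 3 + 2 = 15
distinct = 78 − 15 = 63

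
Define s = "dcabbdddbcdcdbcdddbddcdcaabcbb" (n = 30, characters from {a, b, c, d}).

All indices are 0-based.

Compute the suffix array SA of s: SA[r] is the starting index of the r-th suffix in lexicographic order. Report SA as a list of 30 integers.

rank→(start, suffix):
  0 → (24, 'aabcbb')
  1 → (2, 'abbdddbcdcdbcdddbddcdcaabcbb')
  2 → (25, 'abcbb')
  3 → (29, 'b')
  4 → (28, 'bb')
  5 → (3, 'bbdddbcdcdbcdddbddcdcaabcbb')
  6 → (26, 'bcbb')
  7 → (8, 'bcdcdbcdddbddcdcaabcbb')
  8 → (13, 'bcdddbddcdcaabcbb')
  9 → (18, 'bddcdcaabcbb')
  10 → (4, 'bdddbcdcdbcdddbddcdcaabcbb')
  11 → (23, 'caabcbb')
  12 → (1, 'cabbdddbcdcdbcdddbddcdcaabcbb')
  13 → (27, 'cbb')
  14 → (11, 'cdbcdddbddcdcaabcbb')
  15 → (21, 'cdcaabcbb')
  16 → (9, 'cdcdbcdddbddcdcaabcbb')
  17 → (14, 'cdddbddcdcaabcbb')
  18 → (7, 'dbcdcdbcdddbddcdcaabcbb')
  19 → (12, 'dbcdddbddcdcaabcbb')
  20 → (17, 'dbddcdcaabcbb')
  21 → (22, 'dcaabcbb')
  22 → (0, 'dcabbdddbcdcdbcdddbddcdcaabcbb')
  23 → (10, 'dcdbcdddbddcdcaabcbb')
  24 → (20, 'dcdcaabcbb')
  25 → (6, 'ddbcdcdbcdddbddcdcaabcbb')
  26 → (16, 'ddbddcdcaabcbb')
  27 → (19, 'ddcdcaabcbb')
  28 → (5, 'dddbcdcdbcdddbddcdcaabcbb')
  29 → (15, 'dddbddcdcaabcbb')

[24, 2, 25, 29, 28, 3, 26, 8, 13, 18, 4, 23, 1, 27, 11, 21, 9, 14, 7, 12, 17, 22, 0, 10, 20, 6, 16, 19, 5, 15]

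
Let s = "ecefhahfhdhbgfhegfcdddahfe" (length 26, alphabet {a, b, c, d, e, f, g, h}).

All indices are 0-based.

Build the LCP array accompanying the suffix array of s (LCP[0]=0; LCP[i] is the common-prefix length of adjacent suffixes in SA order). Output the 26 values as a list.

rank→(start, suffix):
  0 → (22, 'ahfe')
  1 → (5, 'ahfhdhbgfhegfcdddahfe')
  2 → (11, 'bgfhegfcdddahfe')
  3 → (18, 'cdddahfe')
  4 → (1, 'cefhahfhdhbgfhegfcdddahfe')
  5 → (21, 'dahfe')
  6 → (20, 'ddahfe')
  7 → (19, 'dddahfe')
  8 → (9, 'dhbgfhegfcdddahfe')
  9 → (25, 'e')
  10 → (0, 'ecefhahfhdhbgfhegfcdddahfe')
  11 → (2, 'efhahfhdhbgfhegfcdddahfe')
  12 → (15, 'egfcdddahfe')
  13 → (17, 'fcdddahfe')
  14 → (24, 'fe')
  15 → (3, 'fhahfhdhbgfhegfcdddahfe')
  16 → (7, 'fhdhbgfhegfcdddahfe')
  17 → (13, 'fhegfcdddahfe')
  18 → (16, 'gfcdddahfe')
  19 → (12, 'gfhegfcdddahfe')
  20 → (4, 'hahfhdhbgfhegfcdddahfe')
  21 → (10, 'hbgfhegfcdddahfe')
  22 → (8, 'hdhbgfhegfcdddahfe')
  23 → (14, 'hegfcdddahfe')
  24 → (23, 'hfe')
  25 → (6, 'hfhdhbgfhegfcdddahfe')

SA = [22, 5, 11, 18, 1, 21, 20, 19, 9, 25, 0, 2, 15, 17, 24, 3, 7, 13, 16, 12, 4, 10, 8, 14, 23, 6]
[i] adj suffixes → lcp
  [1] 22/5 → 3 ('ahf')
  [2] 5/11 → 0 ('')
  [3] 11/18 → 0 ('')
  [4] 18/1 → 1 ('c')
  [5] 1/21 → 0 ('')
  [6] 21/20 → 1 ('d')
  [7] 20/19 → 2 ('dd')
  [8] 19/9 → 1 ('d')
  [9] 9/25 → 0 ('')
  [10] 25/0 → 1 ('e')
  [11] 0/2 → 1 ('e')
  [12] 2/15 → 1 ('e')
  [13] 15/17 → 0 ('')
  [14] 17/24 → 1 ('f')
  [15] 24/3 → 1 ('f')
  [16] 3/7 → 2 ('fh')
  [17] 7/13 → 2 ('fh')
  [18] 13/16 → 0 ('')
  [19] 16/12 → 2 ('gf')
  [20] 12/4 → 0 ('')
  [21] 4/10 → 1 ('h')
  [22] 10/8 → 1 ('h')
  [23] 8/14 → 1 ('h')
  [24] 14/23 → 1 ('h')
  [25] 23/6 → 2 ('hf')

[0, 3, 0, 0, 1, 0, 1, 2, 1, 0, 1, 1, 1, 0, 1, 1, 2, 2, 0, 2, 0, 1, 1, 1, 1, 2]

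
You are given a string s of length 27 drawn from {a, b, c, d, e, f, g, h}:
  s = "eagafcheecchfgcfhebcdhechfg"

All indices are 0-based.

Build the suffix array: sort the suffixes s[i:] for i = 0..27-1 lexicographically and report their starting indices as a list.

[3, 1, 18, 9, 19, 14, 5, 23, 10, 20, 0, 17, 8, 22, 7, 4, 25, 12, 15, 26, 2, 13, 16, 21, 6, 24, 11]

rank | idx | suffix
   0 |   3 | afcheecchfgcfhebcdhechfg
   1 |   1 | agafcheecchfgcfhebcdhechfg
   2 |  18 | bcdhechfg
   3 |   9 | cchfgcfhebcdhechfg
   4 |  19 | cdhechfg
   5 |  14 | cfhebcdhechfg
   6 |   5 | cheecchfgcfhebcdhechfg
   7 |  23 | chfg
   8 |  10 | chfgcfhebcdhechfg
   9 |  20 | dhechfg
  10 |   0 | eagafcheecchfgcfhebcdhechfg
  11 |  17 | ebcdhechfg
  12 |   8 | ecchfgcfhebcdhechfg
  13 |  22 | echfg
  14 |   7 | eecchfgcfhebcdhechfg
  15 |   4 | fcheecchfgcfhebcdhechfg
  16 |  25 | fg
  17 |  12 | fgcfhebcdhechfg
  18 |  15 | fhebcdhechfg
  19 |  26 | g
  20 |   2 | gafcheecchfgcfhebcdhechfg
  21 |  13 | gcfhebcdhechfg
  22 |  16 | hebcdhechfg
  23 |  21 | hechfg
  24 |   6 | heecchfgcfhebcdhechfg
  25 |  24 | hfg
  26 |  11 | hfgcfhebcdhechfg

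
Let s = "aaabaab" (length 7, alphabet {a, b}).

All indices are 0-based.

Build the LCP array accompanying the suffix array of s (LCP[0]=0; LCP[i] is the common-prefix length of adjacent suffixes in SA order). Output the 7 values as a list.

[0, 2, 3, 1, 2, 0, 1]

rank | idx | suffix
   0 |   0 | aaabaab
   1 |   4 | aab
   2 |   1 | aabaab
   3 |   5 | ab
   4 |   2 | abaab
   5 |   6 | b
   6 |   3 | baab

SA = [0, 4, 1, 5, 2, 6, 3]
rank  pair      lcp
   1  s[0:],s[4:]  2  'aa'
   2  s[4:],s[1:]  3  'aab'
   3  s[1:],s[5:]  1  'a'
   4  s[5:],s[2:]  2  'ab'
   5  s[2:],s[6:]  0  ''
   6  s[6:],s[3:]  1  'b'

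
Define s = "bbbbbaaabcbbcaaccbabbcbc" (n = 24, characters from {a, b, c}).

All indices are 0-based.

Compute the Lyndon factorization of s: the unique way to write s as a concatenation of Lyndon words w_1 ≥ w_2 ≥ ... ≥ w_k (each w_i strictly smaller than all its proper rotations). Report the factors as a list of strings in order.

emit factor 1: 'b' (i=0, period=1)
emit factor 2: 'b' (i=1, period=1)
emit factor 3: 'b' (i=2, period=1)
emit factor 4: 'b' (i=3, period=1)
emit factor 5: 'b' (i=4, period=1)
emit factor 6: 'aaabcbbcaaccbabbcbc' (i=5, period=19)

["b", "b", "b", "b", "b", "aaabcbbcaaccbabbcbc"]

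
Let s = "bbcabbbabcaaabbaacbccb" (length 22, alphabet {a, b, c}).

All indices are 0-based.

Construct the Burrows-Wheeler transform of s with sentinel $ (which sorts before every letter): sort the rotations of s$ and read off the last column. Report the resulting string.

rank  rotation                 last
    0  $bbcabbbabcaaabbaacbccb  b
    1  aaabbaacbccb$bbcabbbabc  c
    2  aabbaacbccb$bbcabbbabca  a
    3  aacbccb$bbcabbbabcaaabb  b
    4  abbaacbccb$bbcabbbabcaa  a
    5  abbbabcaaabbaacbccb$bbc  c
    6  abcaaabbaacbccb$bbcabbb  b
    7  acbccb$bbcabbbabcaaabba  a
    8  b$bbcabbbabcaaabbaacbcc  c
    9  baacbccb$bbcabbbabcaaab  b
   10  babcaaabbaacbccb$bbcabb  b
   11  bbaacbccb$bbcabbbabcaaa  a
   12  bbabcaaabbaacbccb$bbcab  b
   13  bbbabcaaabbaacbccb$bbca  a
   14  bbcabbbabcaaabbaacbccb$  $
   15  bcaaabbaacbccb$bbcabbba  a
   16  bcabbbabcaaabbaacbccb$b  b
   17  bccb$bbcabbbabcaaabbaac  c
   18  caaabbaacbccb$bbcabbbab  b
   19  cabbbabcaaabbaacbccb$bb  b
   20  cb$bbcabbbabcaaabbaacbc  c
   21  cbccb$bbcabbbabcaaabbaa  a
   22  ccb$bbcabbbabcaaabbaacb  b

bcabacbacbbaba$abcbbcab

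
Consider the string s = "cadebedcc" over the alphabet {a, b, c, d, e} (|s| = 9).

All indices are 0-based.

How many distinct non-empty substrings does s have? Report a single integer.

41

sorted suffixes:
  #0 SA[0]=1  'adebedcc'
  #1 SA[1]=4  'bedcc'
  #2 SA[2]=8  'c'
  #3 SA[3]=0  'cadebedcc'
  #4 SA[4]=7  'cc'
  #5 SA[5]=6  'dcc'
  #6 SA[6]=2  'debedcc'
  #7 SA[7]=3  'ebedcc'
  #8 SA[8]=5  'edcc'

SA = [1, 4, 8, 0, 7, 6, 2, 3, 5]
i: (SA[i-1],SA[i]) lcp shared
  1: (1,4) 0 ''
  2: (4,8) 0 ''
  3: (8,0) 1 'c'
  4: (0,7) 1 'c'
  5: (7,6) 0 ''
  6: (6,2) 1 'd'
  7: (2,3) 0 ''
  8: (3,5) 1 'e'

n(n+1)/2 = 9·10/2 = 45
Σ LCP = 0 + 0 + 0 + 1 + 1 + 0 + 1 + 0 + 1 = 4
distinct = 45 − 4 = 41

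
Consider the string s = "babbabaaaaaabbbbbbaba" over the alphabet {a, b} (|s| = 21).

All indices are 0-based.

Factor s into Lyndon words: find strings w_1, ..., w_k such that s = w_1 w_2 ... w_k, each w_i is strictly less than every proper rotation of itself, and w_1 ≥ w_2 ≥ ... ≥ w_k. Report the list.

emit factor 1: 'b' (i=0, period=1)
emit factor 2: 'abb' (i=1, period=3)
emit factor 3: 'ab' (i=4, period=2)
emit factor 4: 'aaaaaabbbbbbab' (i=6, period=14)
emit factor 5: 'a' (i=20, period=1)

["b", "abb", "ab", "aaaaaabbbbbbab", "a"]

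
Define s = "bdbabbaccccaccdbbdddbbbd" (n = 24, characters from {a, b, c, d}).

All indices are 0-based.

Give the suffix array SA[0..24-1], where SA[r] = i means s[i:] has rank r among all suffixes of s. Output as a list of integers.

rank→(start, suffix):
  0 → (3, 'abbaccccaccdbbdddbbbd')
  1 → (6, 'accccaccdbbdddbbbd')
  2 → (11, 'accdbbdddbbbd')
  3 → (2, 'babbaccccaccdbbdddbbbd')
  4 → (5, 'baccccaccdbbdddbbbd')
  5 → (4, 'bbaccccaccdbbdddbbbd')
  6 → (20, 'bbbd')
  7 → (21, 'bbd')
  8 → (15, 'bbdddbbbd')
  9 → (22, 'bd')
  10 → (0, 'bdbabbaccccaccdbbdddbbbd')
  11 → (16, 'bdddbbbd')
  12 → (10, 'caccdbbdddbbbd')
  13 → (9, 'ccaccdbbdddbbbd')
  14 → (8, 'cccaccdbbdddbbbd')
  15 → (7, 'ccccaccdbbdddbbbd')
  16 → (12, 'ccdbbdddbbbd')
  17 → (13, 'cdbbdddbbbd')
  18 → (23, 'd')
  19 → (1, 'dbabbaccccaccdbbdddbbbd')
  20 → (19, 'dbbbd')
  21 → (14, 'dbbdddbbbd')
  22 → (18, 'ddbbbd')
  23 → (17, 'dddbbbd')

[3, 6, 11, 2, 5, 4, 20, 21, 15, 22, 0, 16, 10, 9, 8, 7, 12, 13, 23, 1, 19, 14, 18, 17]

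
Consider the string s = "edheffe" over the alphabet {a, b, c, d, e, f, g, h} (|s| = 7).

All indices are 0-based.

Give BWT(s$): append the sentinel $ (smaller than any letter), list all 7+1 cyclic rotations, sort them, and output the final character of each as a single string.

rank  rotation  last
    0  $edheffe  e
    1  dheffe$e  e
    2  e$edheff  f
    3  edheffe$  $
    4  effe$edh  h
    5  fe$edhef  f
    6  ffe$edhe  e
    7  heffe$ed  d

eef$hfed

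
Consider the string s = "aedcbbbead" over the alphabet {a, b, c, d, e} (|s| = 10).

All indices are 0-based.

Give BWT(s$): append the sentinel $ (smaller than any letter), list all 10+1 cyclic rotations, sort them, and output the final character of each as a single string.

de$cbbdaeba

rank  rotation     last
    0  $aedcbbbead  d
    1  ad$aedcbbbe  e
    2  aedcbbbead$  $
    3  bbbead$aedc  c
    4  bbead$aedcb  b
    5  bead$aedcbb  b
    6  cbbbead$aed  d
    7  d$aedcbbbea  a
    8  dcbbbead$ae  e
    9  ead$aedcbbb  b
   10  edcbbbead$a  a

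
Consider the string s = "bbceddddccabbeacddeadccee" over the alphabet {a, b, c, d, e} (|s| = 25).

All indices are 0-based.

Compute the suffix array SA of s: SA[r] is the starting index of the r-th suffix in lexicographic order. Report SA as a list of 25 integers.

rank→(start, suffix):
  0 → (10, 'abbeacddeadccee')
  1 → (14, 'acddeadccee')
  2 → (19, 'adccee')
  3 → (0, 'bbceddddccabbeacddeadccee')
  4 → (11, 'bbeacddeadccee')
  5 → (1, 'bceddddccabbeacddeadccee')
  6 → (12, 'beacddeadccee')
  7 → (9, 'cabbeacddeadccee')
  8 → (8, 'ccabbeacddeadccee')
  9 → (21, 'ccee')
  10 → (15, 'cddeadccee')
  11 → (2, 'ceddddccabbeacddeadccee')
  12 → (22, 'cee')
  13 → (7, 'dccabbeacddeadccee')
  14 → (20, 'dccee')
  15 → (6, 'ddccabbeacddeadccee')
  16 → (5, 'dddccabbeacddeadccee')
  17 → (4, 'ddddccabbeacddeadccee')
  18 → (16, 'ddeadccee')
  19 → (17, 'deadccee')
  20 → (24, 'e')
  21 → (13, 'eacddeadccee')
  22 → (18, 'eadccee')
  23 → (3, 'eddddccabbeacddeadccee')
  24 → (23, 'ee')

[10, 14, 19, 0, 11, 1, 12, 9, 8, 21, 15, 2, 22, 7, 20, 6, 5, 4, 16, 17, 24, 13, 18, 3, 23]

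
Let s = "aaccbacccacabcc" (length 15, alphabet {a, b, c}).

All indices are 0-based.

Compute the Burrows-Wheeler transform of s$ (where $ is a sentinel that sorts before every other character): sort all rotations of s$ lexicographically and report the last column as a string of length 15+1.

rank  rotation          last
    0  $aaccbacccacabcc  c
    1  aaccbacccacabcc$  $
    2  abcc$aaccbacccac  c
    3  acabcc$aaccbaccc  c
    4  accbacccacabcc$a  a
    5  acccacabcc$aaccb  b
    6  bacccacabcc$aacc  c
    7  bcc$aaccbacccaca  a
    8  c$aaccbacccacabc  c
    9  cabcc$aaccbaccca  a
   10  cacabcc$aaccbacc  c
   11  cbacccacabcc$aac  c
   12  cc$aaccbacccacab  b
   13  ccacabcc$aaccbac  c
   14  ccbacccacabcc$aa  a
   15  cccacabcc$aaccba  a

c$ccabcacaccbcaa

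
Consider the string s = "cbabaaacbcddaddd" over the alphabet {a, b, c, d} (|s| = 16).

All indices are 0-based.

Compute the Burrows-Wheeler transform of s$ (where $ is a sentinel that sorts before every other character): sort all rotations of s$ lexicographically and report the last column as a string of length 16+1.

rank  rotation           last
    0  $cbabaaacbcddaddd  d
    1  aaacbcddaddd$cbab  b
    2  aacbcddaddd$cbaba  a
    3  abaaacbcddaddd$cb  b
    4  acbcddaddd$cbabaa  a
    5  addd$cbabaaacbcdd  d
    6  baaacbcddaddd$cba  a
    7  babaaacbcddaddd$c  c
    8  bcddaddd$cbabaaac  c
    9  cbabaaacbcddaddd$  $
   10  cbcddaddd$cbabaaa  a
   11  cddaddd$cbabaaacb  b
   12  d$cbabaaacbcddadd  d
   13  daddd$cbabaaacbcd  d
   14  dd$cbabaaacbcddad  d
   15  ddaddd$cbabaaacbc  c
   16  ddd$cbabaaacbcdda  a

dbabadacc$abdddca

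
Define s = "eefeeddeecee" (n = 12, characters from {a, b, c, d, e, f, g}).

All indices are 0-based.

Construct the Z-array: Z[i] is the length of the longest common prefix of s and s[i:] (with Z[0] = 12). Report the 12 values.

Z[0]=12
i=1: i≥r, start 0; Z[1]=1 extend→box=[1,2)
i=2: i≥r, start 0; Z[2]=0
i=3: i≥r, start 0; Z[3]=2 extend→box=[3,5)
i=4: min(r-i=1, Z[1]=1)=1; Z[4]=1
i=5: i≥r, start 0; Z[5]=0
i=6: i≥r, start 0; Z[6]=0
i=7: i≥r, start 0; Z[7]=2 extend→box=[7,9)
i=8: min(r-i=1, Z[1]=1)=1; Z[8]=1
i=9: i≥r, start 0; Z[9]=0
i=10: i≥r, start 0; Z[10]=2 extend→box=[10,12)
i=11: min(r-i=1, Z[1]=1)=1; Z[11]=1

[12, 1, 0, 2, 1, 0, 0, 2, 1, 0, 2, 1]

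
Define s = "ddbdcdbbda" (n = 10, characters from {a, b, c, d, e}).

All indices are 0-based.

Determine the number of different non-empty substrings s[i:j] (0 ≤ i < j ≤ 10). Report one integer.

47

rank→(start, suffix):
  0 → (9, 'a')
  1 → (6, 'bbda')
  2 → (7, 'bda')
  3 → (2, 'bdcdbbda')
  4 → (4, 'cdbbda')
  5 → (8, 'da')
  6 → (5, 'dbbda')
  7 → (1, 'dbdcdbbda')
  8 → (3, 'dcdbbda')
  9 → (0, 'ddbdcdbbda')

SA = [9, 6, 7, 2, 4, 8, 5, 1, 3, 0]
rank  pair      lcp
   1  s[9:],s[6:]  0  ''
   2  s[6:],s[7:]  1  'b'
   3  s[7:],s[2:]  2  'bd'
   4  s[2:],s[4:]  0  ''
   5  s[4:],s[8:]  0  ''
   6  s[8:],s[5:]  1  'd'
   7  s[5:],s[1:]  2  'db'
   8  s[1:],s[3:]  1  'd'
   9  s[3:],s[0:]  1  'd'

n(n+1)/2 = 10·11/2 = 55
Σ LCP = 0 + 0 + 1 + 2 + 0 + 0 + 1 + 2 + 1 + 1 = 8
distinct = 55 − 8 = 47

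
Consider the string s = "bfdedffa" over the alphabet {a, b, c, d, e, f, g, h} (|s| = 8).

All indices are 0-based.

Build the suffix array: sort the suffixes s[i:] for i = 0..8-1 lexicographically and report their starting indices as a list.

[7, 0, 2, 4, 3, 6, 1, 5]

rank→(start, suffix):
  0 → (7, 'a')
  1 → (0, 'bfdedffa')
  2 → (2, 'dedffa')
  3 → (4, 'dffa')
  4 → (3, 'edffa')
  5 → (6, 'fa')
  6 → (1, 'fdedffa')
  7 → (5, 'ffa')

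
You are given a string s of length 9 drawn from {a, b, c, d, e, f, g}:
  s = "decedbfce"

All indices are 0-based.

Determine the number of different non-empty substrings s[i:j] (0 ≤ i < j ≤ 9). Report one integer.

40

rank | idx | suffix
   0 |   5 | bfce
   1 |   7 | ce
   2 |   2 | cedbfce
   3 |   4 | dbfce
   4 |   0 | decedbfce
   5 |   8 | e
   6 |   1 | ecedbfce
   7 |   3 | edbfce
   8 |   6 | fce

SA = [5, 7, 2, 4, 0, 8, 1, 3, 6]
i: (SA[i-1],SA[i]) lcp shared
  1: (5,7) 0 ''
  2: (7,2) 2 'ce'
  3: (2,4) 0 ''
  4: (4,0) 1 'd'
  5: (0,8) 0 ''
  6: (8,1) 1 'e'
  7: (1,3) 1 'e'
  8: (3,6) 0 ''

n(n+1)/2 = 9·10/2 = 45
Σ LCP = 0 + 0 + 2 + 0 + 1 + 0 + 1 + 1 + 0 = 5
distinct = 45 − 5 = 40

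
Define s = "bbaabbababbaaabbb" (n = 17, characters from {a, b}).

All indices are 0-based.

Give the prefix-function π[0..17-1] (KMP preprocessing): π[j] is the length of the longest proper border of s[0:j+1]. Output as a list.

[0, 1, 0, 0, 1, 2, 3, 1, 0, 1, 2, 3, 4, 0, 1, 2, 2]

π[0] = 0
j=1 s[j]='b': π[1]=1 (border 'b')
j=2 s[j]='a': k: 1→0; π[2]=0 (border '')
j=3 s[j]='a': π[3]=0 (border '')
j=4 s[j]='b': π[4]=1 (border 'b')
j=5 s[j]='b': π[5]=2 (border 'bb')
j=6 s[j]='a': π[6]=3 (border 'bba')
j=7 s[j]='b': k: 3→0; π[7]=1 (border 'b')
j=8 s[j]='a': k: 1→0; π[8]=0 (border '')
j=9 s[j]='b': π[9]=1 (border 'b')
j=10 s[j]='b': π[10]=2 (border 'bb')
j=11 s[j]='a': π[11]=3 (border 'bba')
j=12 s[j]='a': π[12]=4 (border 'bbaa')
j=13 s[j]='a': k: 4→0; π[13]=0 (border '')
j=14 s[j]='b': π[14]=1 (border 'b')
j=15 s[j]='b': π[15]=2 (border 'bb')
j=16 s[j]='b': k: 2→1; π[16]=2 (border 'bb')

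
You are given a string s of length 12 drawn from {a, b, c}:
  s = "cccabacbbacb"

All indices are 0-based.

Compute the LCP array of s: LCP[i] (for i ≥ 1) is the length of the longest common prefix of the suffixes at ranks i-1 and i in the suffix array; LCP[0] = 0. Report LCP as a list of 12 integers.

rank | idx | suffix
   0 |   3 | abacbbacb
   1 |   9 | acb
   2 |   5 | acbbacb
   3 |  11 | b
   4 |   8 | bacb
   5 |   4 | bacbbacb
   6 |   7 | bbacb
   7 |   2 | cabacbbacb
   8 |  10 | cb
   9 |   6 | cbbacb
  10 |   1 | ccabacbbacb
  11 |   0 | cccabacbbacb

SA = [3, 9, 5, 11, 8, 4, 7, 2, 10, 6, 1, 0]
i: (SA[i-1],SA[i]) lcp shared
  1: (3,9) 1 'a'
  2: (9,5) 3 'acb'
  3: (5,11) 0 ''
  4: (11,8) 1 'b'
  5: (8,4) 4 'bacb'
  6: (4,7) 1 'b'
  7: (7,2) 0 ''
  8: (2,10) 1 'c'
  9: (10,6) 2 'cb'
  10: (6,1) 1 'c'
  11: (1,0) 2 'cc'

[0, 1, 3, 0, 1, 4, 1, 0, 1, 2, 1, 2]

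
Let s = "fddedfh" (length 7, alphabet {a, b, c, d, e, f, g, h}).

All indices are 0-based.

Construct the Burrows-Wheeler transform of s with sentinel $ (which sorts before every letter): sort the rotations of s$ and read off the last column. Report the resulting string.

rank  rotation  last
    0  $fddedfh  h
    1  ddedfh$f  f
    2  dedfh$fd  d
    3  dfh$fdde  e
    4  edfh$fdd  d
    5  fddedfh$  $
    6  fh$fdded  d
    7  h$fddedf  f

hfded$df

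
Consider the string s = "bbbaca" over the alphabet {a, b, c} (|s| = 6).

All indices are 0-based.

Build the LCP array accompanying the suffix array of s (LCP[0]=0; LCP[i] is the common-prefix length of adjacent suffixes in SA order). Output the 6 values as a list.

[0, 1, 0, 1, 2, 0]

sorted suffixes:
  #0 SA[0]=5  'a'
  #1 SA[1]=3  'aca'
  #2 SA[2]=2  'baca'
  #3 SA[3]=1  'bbaca'
  #4 SA[4]=0  'bbbaca'
  #5 SA[5]=4  'ca'

SA = [5, 3, 2, 1, 0, 4]
rank  pair      lcp
   1  s[5:],s[3:]  1  'a'
   2  s[3:],s[2:]  0  ''
   3  s[2:],s[1:]  1  'b'
   4  s[1:],s[0:]  2  'bb'
   5  s[0:],s[4:]  0  ''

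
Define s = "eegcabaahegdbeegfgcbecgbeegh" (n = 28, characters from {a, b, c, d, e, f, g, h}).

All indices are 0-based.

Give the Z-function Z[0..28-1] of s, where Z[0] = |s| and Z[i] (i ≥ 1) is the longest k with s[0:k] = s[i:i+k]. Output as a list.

Z[0]=28
i=1: i≥r, start 0; Z[1]=1 extend→box=[1,2)
i=2: i≥r, start 0; Z[2]=0
i=3: i≥r, start 0; Z[3]=0
i=4: i≥r, start 0; Z[4]=0
i=5: i≥r, start 0; Z[5]=0
i=6: i≥r, start 0; Z[6]=0
i=7: i≥r, start 0; Z[7]=0
i=8: i≥r, start 0; Z[8]=0
i=9: i≥r, start 0; Z[9]=1 extend→box=[9,10)
i=10: i≥r, start 0; Z[10]=0
i=11: i≥r, start 0; Z[11]=0
i=12: i≥r, start 0; Z[12]=0
i=13: i≥r, start 0; Z[13]=3 extend→box=[13,16)
i=14: min(r-i=2, Z[1]=1)=1; Z[14]=1
i=15: min(r-i=1, Z[2]=0)=0; Z[15]=0
i=16: i≥r, start 0; Z[16]=0
i=17: i≥r, start 0; Z[17]=0
i=18: i≥r, start 0; Z[18]=0
i=19: i≥r, start 0; Z[19]=0
i=20: i≥r, start 0; Z[20]=1 extend→box=[20,21)
i=21: i≥r, start 0; Z[21]=0
i=22: i≥r, start 0; Z[22]=0
i=23: i≥r, start 0; Z[23]=0
i=24: i≥r, start 0; Z[24]=3 extend→box=[24,27)
i=25: min(r-i=2, Z[1]=1)=1; Z[25]=1
i=26: min(r-i=1, Z[2]=0)=0; Z[26]=0
i=27: i≥r, start 0; Z[27]=0

[28, 1, 0, 0, 0, 0, 0, 0, 0, 1, 0, 0, 0, 3, 1, 0, 0, 0, 0, 0, 1, 0, 0, 0, 3, 1, 0, 0]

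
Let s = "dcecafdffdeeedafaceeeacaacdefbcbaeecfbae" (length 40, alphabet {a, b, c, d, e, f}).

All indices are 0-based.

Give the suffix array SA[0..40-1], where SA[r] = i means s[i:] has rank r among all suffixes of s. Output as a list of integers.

[23, 21, 24, 16, 38, 32, 14, 4, 37, 31, 29, 22, 3, 30, 25, 1, 17, 35, 13, 0, 9, 26, 6, 39, 20, 2, 34, 12, 19, 33, 11, 18, 10, 27, 15, 36, 28, 8, 5, 7]

rank→(start, suffix):
  0 → (23, 'aacdefbcbaeecfbae')
  1 → (21, 'acaacdefbcbaeecfbae')
  2 → (24, 'acdefbcbaeecfbae')
  3 → (16, 'aceeeacaacdefbcbaeecfbae')
  4 → (38, 'ae')
  5 → (32, 'aeecfbae')
  6 → (14, 'afaceeeacaacdefbcbaeecfbae')
  7 → (4, 'afdffdeeedafaceeeacaacdefbcbaeecfbae')
  8 → (37, 'bae')
  9 → (31, 'baeecfbae')
  10 → (29, 'bcbaeecfbae')
  11 → (22, 'caacdefbcbaeecfbae')
  12 → (3, 'cafdffdeeedafaceeeacaacdefbcbaeecfbae')
  13 → (30, 'cbaeecfbae')
  14 → (25, 'cdefbcbaeecfbae')
  15 → (1, 'cecafdffdeeedafaceeeacaacdefbcbaeecfbae')
  16 → (17, 'ceeeacaacdefbcbaeecfbae')
  17 → (35, 'cfbae')
  18 → (13, 'dafaceeeacaacdefbcbaeecfbae')
  19 → (0, 'dcecafdffdeeedafaceeeacaacdefbcbaeecfbae')
  20 → (9, 'deeedafaceeeacaacdefbcbaeecfbae')
  21 → (26, 'defbcbaeecfbae')
  22 → (6, 'dffdeeedafaceeeacaacdefbcbaeecfbae')
  23 → (39, 'e')
  24 → (20, 'eacaacdefbcbaeecfbae')
  25 → (2, 'ecafdffdeeedafaceeeacaacdefbcbaeecfbae')
  26 → (34, 'ecfbae')
  27 → (12, 'edafaceeeacaacdefbcbaeecfbae')
  28 → (19, 'eeacaacdefbcbaeecfbae')
  29 → (33, 'eecfbae')
  30 → (11, 'eedafaceeeacaacdefbcbaeecfbae')
  31 → (18, 'eeeacaacdefbcbaeecfbae')
  32 → (10, 'eeedafaceeeacaacdefbcbaeecfbae')
  33 → (27, 'efbcbaeecfbae')
  34 → (15, 'faceeeacaacdefbcbaeecfbae')
  35 → (36, 'fbae')
  36 → (28, 'fbcbaeecfbae')
  37 → (8, 'fdeeedafaceeeacaacdefbcbaeecfbae')
  38 → (5, 'fdffdeeedafaceeeacaacdefbcbaeecfbae')
  39 → (7, 'ffdeeedafaceeeacaacdefbcbaeecfbae')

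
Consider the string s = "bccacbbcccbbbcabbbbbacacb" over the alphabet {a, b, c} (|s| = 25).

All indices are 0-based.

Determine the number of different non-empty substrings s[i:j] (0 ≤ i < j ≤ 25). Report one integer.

277

sorted suffixes:
  #0 SA[0]=14  'abbbbbacacb'
  #1 SA[1]=20  'acacb'
  #2 SA[2]=22  'acb'
  #3 SA[3]=3  'acbbcccbbbcabbbbbacacb'
  #4 SA[4]=24  'b'
  #5 SA[5]=19  'bacacb'
  #6 SA[6]=18  'bbacacb'
  #7 SA[7]=17  'bbbacacb'
  #8 SA[8]=16  'bbbbacacb'
  #9 SA[9]=15  'bbbbbacacb'
  #10 SA[10]=10  'bbbcabbbbbacacb'
  #11 SA[11]=11  'bbcabbbbbacacb'
  #12 SA[12]=5  'bbcccbbbcabbbbbacacb'
  #13 SA[13]=12  'bcabbbbbacacb'
  #14 SA[14]=0  'bccacbbcccbbbcabbbbbacacb'
  #15 SA[15]=6  'bcccbbbcabbbbbacacb'
  #16 SA[16]=13  'cabbbbbacacb'
  #17 SA[17]=21  'cacb'
  #18 SA[18]=2  'cacbbcccbbbcabbbbbacacb'
  #19 SA[19]=23  'cb'
  #20 SA[20]=9  'cbbbcabbbbbacacb'
  #21 SA[21]=4  'cbbcccbbbcabbbbbacacb'
  #22 SA[22]=1  'ccacbbcccbbbcabbbbbacacb'
  #23 SA[23]=8  'ccbbbcabbbbbacacb'
  #24 SA[24]=7  'cccbbbcabbbbbacacb'

SA = [14, 20, 22, 3, 24, 19, 18, 17, 16, 15, 10, 11, 5, 12, 0, 6, 13, 21, 2, 23, 9, 4, 1, 8, 7]
i: (SA[i-1],SA[i]) lcp shared
  1: (14,20) 1 'a'
  2: (20,22) 2 'ac'
  3: (22,3) 3 'acb'
  4: (3,24) 0 ''
  5: (24,19) 1 'b'
  6: (19,18) 1 'b'
  7: (18,17) 2 'bb'
  8: (17,16) 3 'bbb'
  9: (16,15) 4 'bbbb'
  10: (15,10) 3 'bbb'
  11: (10,11) 2 'bb'
  12: (11,5) 3 'bbc'
  13: (5,12) 1 'b'
  14: (12,0) 2 'bc'
  15: (0,6) 3 'bcc'
  16: (6,13) 0 ''
  17: (13,21) 2 'ca'
  18: (21,2) 4 'cacb'
  19: (2,23) 1 'c'
  20: (23,9) 2 'cb'
  21: (9,4) 3 'cbb'
  22: (4,1) 1 'c'
  23: (1,8) 2 'cc'
  24: (8,7) 2 'cc'

n(n+1)/2 = 25·26/2 = 325
Σ LCP = 0 + 1 + 2 + 3 + 0 + 1 + 1 + 2 + 3 + 4 + 3 + 2 + 3 + 1 + 2 + 3 + 0 + 2 + 4 + 1 + 2 + 3 + 1 + 2 + 2 = 48
distinct = 325 − 48 = 277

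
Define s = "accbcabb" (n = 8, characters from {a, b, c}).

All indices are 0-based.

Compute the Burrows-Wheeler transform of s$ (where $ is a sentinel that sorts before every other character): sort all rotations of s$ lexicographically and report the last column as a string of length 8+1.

bc$bacbca

rank  rotation   last
    0  $accbcabb  b
    1  abb$accbc  c
    2  accbcabb$  $
    3  b$accbcab  b
    4  bb$accbca  a
    5  bcabb$acc  c
    6  cabb$accb  b
    7  cbcabb$ac  c
    8  ccbcabb$a  a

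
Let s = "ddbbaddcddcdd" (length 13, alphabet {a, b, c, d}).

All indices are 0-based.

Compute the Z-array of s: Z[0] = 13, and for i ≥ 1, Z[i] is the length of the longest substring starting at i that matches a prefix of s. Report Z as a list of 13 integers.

[13, 1, 0, 0, 0, 2, 1, 0, 2, 1, 0, 2, 1]

Z[0]=13
i=1: i≥r, start 0; Z[1]=1 extend→box=[1,2)
i=2: i≥r, start 0; Z[2]=0
i=3: i≥r, start 0; Z[3]=0
i=4: i≥r, start 0; Z[4]=0
i=5: i≥r, start 0; Z[5]=2 extend→box=[5,7)
i=6: min(r-i=1, Z[1]=1)=1; Z[6]=1
i=7: i≥r, start 0; Z[7]=0
i=8: i≥r, start 0; Z[8]=2 extend→box=[8,10)
i=9: min(r-i=1, Z[1]=1)=1; Z[9]=1
i=10: i≥r, start 0; Z[10]=0
i=11: i≥r, start 0; Z[11]=2 extend→box=[11,13)
i=12: min(r-i=1, Z[1]=1)=1; Z[12]=1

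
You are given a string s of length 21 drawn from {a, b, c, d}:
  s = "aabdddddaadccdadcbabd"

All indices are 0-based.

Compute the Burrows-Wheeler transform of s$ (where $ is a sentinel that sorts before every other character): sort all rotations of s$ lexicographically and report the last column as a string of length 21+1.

d$dbadacaaddcbdcaadddb

rank  rotation                last
    0  $aabdddddaadccdadcbabd  d
    1  aabdddddaadccdadcbabd$  $
    2  aadccdadcbabd$aabddddd  d
    3  abd$aabdddddaadccdadcb  b
    4  abdddddaadccdadcbabd$a  a
    5  adcbabd$aabdddddaadccd  d
    6  adccdadcbabd$aabddddda  a
    7  babd$aabdddddaadccdadc  c
    8  bd$aabdddddaadccdadcba  a
    9  bdddddaadccdadcbabd$aa  a
   10  cbabd$aabdddddaadccdad  d
   11  ccdadcbabd$aabdddddaad  d
   12  cdadcbabd$aabdddddaadc  c
   13  d$aabdddddaadccdadcbab  b
   14  daadccdadcbabd$aabdddd  d
   15  dadcbabd$aabdddddaadcc  c
   16  dcbabd$aabdddddaadccda  a
   17  dccdadcbabd$aabdddddaa  a
   18  ddaadccdadcbabd$aabddd  d
   19  dddaadccdadcbabd$aabdd  d
   20  ddddaadccdadcbabd$aabd  d
   21  dddddaadccdadcbabd$aab  b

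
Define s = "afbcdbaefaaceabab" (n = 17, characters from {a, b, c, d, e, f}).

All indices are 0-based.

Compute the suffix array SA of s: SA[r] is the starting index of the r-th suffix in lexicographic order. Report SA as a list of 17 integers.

rank→(start, suffix):
  0 → (9, 'aaceabab')
  1 → (15, 'ab')
  2 → (13, 'abab')
  3 → (10, 'aceabab')
  4 → (6, 'aefaaceabab')
  5 → (0, 'afbcdbaefaaceabab')
  6 → (16, 'b')
  7 → (14, 'bab')
  8 → (5, 'baefaaceabab')
  9 → (2, 'bcdbaefaaceabab')
  10 → (3, 'cdbaefaaceabab')
  11 → (11, 'ceabab')
  12 → (4, 'dbaefaaceabab')
  13 → (12, 'eabab')
  14 → (7, 'efaaceabab')
  15 → (8, 'faaceabab')
  16 → (1, 'fbcdbaefaaceabab')

[9, 15, 13, 10, 6, 0, 16, 14, 5, 2, 3, 11, 4, 12, 7, 8, 1]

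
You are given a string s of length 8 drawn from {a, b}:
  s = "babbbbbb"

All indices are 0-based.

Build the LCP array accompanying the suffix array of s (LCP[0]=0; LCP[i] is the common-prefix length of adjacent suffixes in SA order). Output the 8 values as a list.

[0, 0, 1, 1, 2, 3, 4, 5]

rank→(start, suffix):
  0 → (1, 'abbbbbb')
  1 → (7, 'b')
  2 → (0, 'babbbbbb')
  3 → (6, 'bb')
  4 → (5, 'bbb')
  5 → (4, 'bbbb')
  6 → (3, 'bbbbb')
  7 → (2, 'bbbbbb')

SA = [1, 7, 0, 6, 5, 4, 3, 2]
rank  pair      lcp
   1  s[1:],s[7:]  0  ''
   2  s[7:],s[0:]  1  'b'
   3  s[0:],s[6:]  1  'b'
   4  s[6:],s[5:]  2  'bb'
   5  s[5:],s[4:]  3  'bbb'
   6  s[4:],s[3:]  4  'bbbb'
   7  s[3:],s[2:]  5  'bbbbb'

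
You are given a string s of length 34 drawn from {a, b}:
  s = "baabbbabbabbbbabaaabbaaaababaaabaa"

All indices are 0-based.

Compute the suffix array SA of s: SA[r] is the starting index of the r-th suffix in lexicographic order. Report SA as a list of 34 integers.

[33, 32, 21, 28, 22, 16, 29, 23, 17, 1, 30, 26, 14, 24, 18, 6, 2, 9, 31, 20, 27, 15, 0, 25, 13, 5, 8, 19, 12, 4, 7, 11, 3, 10]

sorted suffixes:
  #0 SA[0]=33  'a'
  #1 SA[1]=32  'aa'
  #2 SA[2]=21  'aaaababaaabaa'
  #3 SA[3]=28  'aaabaa'
  #4 SA[4]=22  'aaababaaabaa'
  #5 SA[5]=16  'aaabbaaaababaaabaa'
  #6 SA[6]=29  'aabaa'
  #7 SA[7]=23  'aababaaabaa'
  #8 SA[8]=17  'aabbaaaababaaabaa'
  #9 SA[9]=1  'aabbbabbabbbbabaaabbaaaababaaabaa'
  #10 SA[10]=30  'abaa'
  #11 SA[11]=26  'abaaabaa'
  #12 SA[12]=14  'abaaabbaaaababaaabaa'
  #13 SA[13]=24  'ababaaabaa'
  #14 SA[14]=18  'abbaaaababaaabaa'
  #15 SA[15]=6  'abbabbbbabaaabbaaaababaaabaa'
  #16 SA[16]=2  'abbbabbabbbbabaaabbaaaababaaabaa'
  #17 SA[17]=9  'abbbbabaaabbaaaababaaabaa'
  #18 SA[18]=31  'baa'
  #19 SA[19]=20  'baaaababaaabaa'
  #20 SA[20]=27  'baaabaa'
  #21 SA[21]=15  'baaabbaaaababaaabaa'
  #22 SA[22]=0  'baabbbabbabbbbabaaabbaaaababaaabaa'
  #23 SA[23]=25  'babaaabaa'
  #24 SA[24]=13  'babaaabbaaaababaaabaa'
  #25 SA[25]=5  'babbabbbbabaaabbaaaababaaabaa'
  #26 SA[26]=8  'babbbbabaaabbaaaababaaabaa'
  #27 SA[27]=19  'bbaaaababaaabaa'
  #28 SA[28]=12  'bbabaaabbaaaababaaabaa'
  #29 SA[29]=4  'bbabbabbbbabaaabbaaaababaaabaa'
  #30 SA[30]=7  'bbabbbbabaaabbaaaababaaabaa'
  #31 SA[31]=11  'bbbabaaabbaaaababaaabaa'
  #32 SA[32]=3  'bbbabbabbbbabaaabbaaaababaaabaa'
  #33 SA[33]=10  'bbbbabaaabbaaaababaaabaa'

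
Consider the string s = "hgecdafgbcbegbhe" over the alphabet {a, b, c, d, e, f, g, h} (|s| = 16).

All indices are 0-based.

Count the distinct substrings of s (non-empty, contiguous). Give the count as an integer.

sorted suffixes:
  #0 SA[0]=5  'afgbcbegbhe'
  #1 SA[1]=8  'bcbegbhe'
  #2 SA[2]=10  'begbhe'
  #3 SA[3]=13  'bhe'
  #4 SA[4]=9  'cbegbhe'
  #5 SA[5]=3  'cdafgbcbegbhe'
  #6 SA[6]=4  'dafgbcbegbhe'
  #7 SA[7]=15  'e'
  #8 SA[8]=2  'ecdafgbcbegbhe'
  #9 SA[9]=11  'egbhe'
  #10 SA[10]=6  'fgbcbegbhe'
  #11 SA[11]=7  'gbcbegbhe'
  #12 SA[12]=12  'gbhe'
  #13 SA[13]=1  'gecdafgbcbegbhe'
  #14 SA[14]=14  'he'
  #15 SA[15]=0  'hgecdafgbcbegbhe'

SA = [5, 8, 10, 13, 9, 3, 4, 15, 2, 11, 6, 7, 12, 1, 14, 0]
i: (SA[i-1],SA[i]) lcp shared
  1: (5,8) 0 ''
  2: (8,10) 1 'b'
  3: (10,13) 1 'b'
  4: (13,9) 0 ''
  5: (9,3) 1 'c'
  6: (3,4) 0 ''
  7: (4,15) 0 ''
  8: (15,2) 1 'e'
  9: (2,11) 1 'e'
  10: (11,6) 0 ''
  11: (6,7) 0 ''
  12: (7,12) 2 'gb'
  13: (12,1) 1 'g'
  14: (1,14) 0 ''
  15: (14,0) 1 'h'

n(n+1)/2 = 16·17/2 = 136
Σ LCP = 0 + 0 + 1 + 1 + 0 + 1 + 0 + 0 + 1 + 1 + 0 + 0 + 2 + 1 + 0 + 1 = 9
distinct = 136 − 9 = 127

127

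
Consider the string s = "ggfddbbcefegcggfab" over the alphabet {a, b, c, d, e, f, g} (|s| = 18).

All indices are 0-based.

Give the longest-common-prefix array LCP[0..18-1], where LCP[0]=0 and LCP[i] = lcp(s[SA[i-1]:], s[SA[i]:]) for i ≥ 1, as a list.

sorted suffixes:
  #0 SA[0]=16  'ab'
  #1 SA[1]=17  'b'
  #2 SA[2]=5  'bbcefegcggfab'
  #3 SA[3]=6  'bcefegcggfab'
  #4 SA[4]=7  'cefegcggfab'
  #5 SA[5]=12  'cggfab'
  #6 SA[6]=4  'dbbcefegcggfab'
  #7 SA[7]=3  'ddbbcefegcggfab'
  #8 SA[8]=8  'efegcggfab'
  #9 SA[9]=10  'egcggfab'
  #10 SA[10]=15  'fab'
  #11 SA[11]=2  'fddbbcefegcggfab'
  #12 SA[12]=9  'fegcggfab'
  #13 SA[13]=11  'gcggfab'
  #14 SA[14]=14  'gfab'
  #15 SA[15]=1  'gfddbbcefegcggfab'
  #16 SA[16]=13  'ggfab'
  #17 SA[17]=0  'ggfddbbcefegcggfab'

SA = [16, 17, 5, 6, 7, 12, 4, 3, 8, 10, 15, 2, 9, 11, 14, 1, 13, 0]
i: (SA[i-1],SA[i]) lcp shared
  1: (16,17) 0 ''
  2: (17,5) 1 'b'
  3: (5,6) 1 'b'
  4: (6,7) 0 ''
  5: (7,12) 1 'c'
  6: (12,4) 0 ''
  7: (4,3) 1 'd'
  8: (3,8) 0 ''
  9: (8,10) 1 'e'
  10: (10,15) 0 ''
  11: (15,2) 1 'f'
  12: (2,9) 1 'f'
  13: (9,11) 0 ''
  14: (11,14) 1 'g'
  15: (14,1) 2 'gf'
  16: (1,13) 1 'g'
  17: (13,0) 3 'ggf'

[0, 0, 1, 1, 0, 1, 0, 1, 0, 1, 0, 1, 1, 0, 1, 2, 1, 3]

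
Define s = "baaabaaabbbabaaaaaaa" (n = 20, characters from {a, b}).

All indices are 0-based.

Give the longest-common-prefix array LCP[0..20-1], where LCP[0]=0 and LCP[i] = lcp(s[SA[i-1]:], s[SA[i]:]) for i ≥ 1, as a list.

rank | idx | suffix
   0 |  19 | a
   1 |  18 | aa
   2 |  17 | aaa
   3 |  16 | aaaa
   4 |  15 | aaaaa
   5 |  14 | aaaaaa
   6 |  13 | aaaaaaa
   7 |   1 | aaabaaabbbabaaaaaaa
   8 |   5 | aaabbbabaaaaaaa
   9 |   2 | aabaaabbbabaaaaaaa
  10 |   6 | aabbbabaaaaaaa
  11 |  11 | abaaaaaaa
  12 |   3 | abaaabbbabaaaaaaa
  13 |   7 | abbbabaaaaaaa
  14 |  12 | baaaaaaa
  15 |   0 | baaabaaabbbabaaaaaaa
  16 |   4 | baaabbbabaaaaaaa
  17 |  10 | babaaaaaaa
  18 |   9 | bbabaaaaaaa
  19 |   8 | bbbabaaaaaaa

SA = [19, 18, 17, 16, 15, 14, 13, 1, 5, 2, 6, 11, 3, 7, 12, 0, 4, 10, 9, 8]
rank  pair      lcp
   1  s[19:],s[18:]  1  'a'
   2  s[18:],s[17:]  2  'aa'
   3  s[17:],s[16:]  3  'aaa'
   4  s[16:],s[15:]  4  'aaaa'
   5  s[15:],s[14:]  5  'aaaaa'
   6  s[14:],s[13:]  6  'aaaaaa'
   7  s[13:],s[1:]  3  'aaa'
   8  s[1:],s[5:]  4  'aaab'
   9  s[5:],s[2:]  2  'aa'
  10  s[2:],s[6:]  3  'aab'
  11  s[6:],s[11:]  1  'a'
  12  s[11:],s[3:]  5  'abaaa'
  13  s[3:],s[7:]  2  'ab'
  14  s[7:],s[12:]  0  ''
  15  s[12:],s[0:]  4  'baaa'
  16  s[0:],s[4:]  5  'baaab'
  17  s[4:],s[10:]  2  'ba'
  18  s[10:],s[9:]  1  'b'
  19  s[9:],s[8:]  2  'bb'

[0, 1, 2, 3, 4, 5, 6, 3, 4, 2, 3, 1, 5, 2, 0, 4, 5, 2, 1, 2]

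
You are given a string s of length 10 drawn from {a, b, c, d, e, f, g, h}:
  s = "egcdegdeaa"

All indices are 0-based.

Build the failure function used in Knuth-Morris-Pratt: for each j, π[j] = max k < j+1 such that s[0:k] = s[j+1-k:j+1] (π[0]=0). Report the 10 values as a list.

[0, 0, 0, 0, 1, 2, 0, 1, 0, 0]

π[0] = 0
j=1 s[j]='g': π[1]=0 (border '')
j=2 s[j]='c': π[2]=0 (border '')
j=3 s[j]='d': π[3]=0 (border '')
j=4 s[j]='e': π[4]=1 (border 'e')
j=5 s[j]='g': π[5]=2 (border 'eg')
j=6 s[j]='d': k: 2→0; π[6]=0 (border '')
j=7 s[j]='e': π[7]=1 (border 'e')
j=8 s[j]='a': k: 1→0; π[8]=0 (border '')
j=9 s[j]='a': π[9]=0 (border '')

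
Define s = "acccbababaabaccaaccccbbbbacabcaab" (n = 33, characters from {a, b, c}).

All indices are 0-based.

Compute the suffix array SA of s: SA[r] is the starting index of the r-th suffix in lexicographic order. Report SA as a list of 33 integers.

sorted suffixes:
  #0 SA[0]=30  'aab'
  #1 SA[1]=9  'aabaccaaccccbbbbacabcaab'
  #2 SA[2]=15  'aaccccbbbbacabcaab'
  #3 SA[3]=31  'ab'
  #4 SA[4]=7  'abaabaccaaccccbbbbacabcaab'
  #5 SA[5]=5  'ababaabaccaaccccbbbbacabcaab'
  #6 SA[6]=10  'abaccaaccccbbbbacabcaab'
  #7 SA[7]=27  'abcaab'
  #8 SA[8]=25  'acabcaab'
  #9 SA[9]=12  'accaaccccbbbbacabcaab'
  #10 SA[10]=0  'acccbababaabaccaaccccbbbbacabcaab'
  #11 SA[11]=16  'accccbbbbacabcaab'
  #12 SA[12]=32  'b'
  #13 SA[13]=8  'baabaccaaccccbbbbacabcaab'
  #14 SA[14]=6  'babaabaccaaccccbbbbacabcaab'
  #15 SA[15]=4  'bababaabaccaaccccbbbbacabcaab'
  #16 SA[16]=24  'bacabcaab'
  #17 SA[17]=11  'baccaaccccbbbbacabcaab'
  #18 SA[18]=23  'bbacabcaab'
  #19 SA[19]=22  'bbbacabcaab'
  #20 SA[20]=21  'bbbbacabcaab'
  #21 SA[21]=28  'bcaab'
  #22 SA[22]=29  'caab'
  #23 SA[23]=14  'caaccccbbbbacabcaab'
  #24 SA[24]=26  'cabcaab'
  #25 SA[25]=3  'cbababaabaccaaccccbbbbacabcaab'
  #26 SA[26]=20  'cbbbbacabcaab'
  #27 SA[27]=13  'ccaaccccbbbbacabcaab'
  #28 SA[28]=2  'ccbababaabaccaaccccbbbbacabcaab'
  #29 SA[29]=19  'ccbbbbacabcaab'
  #30 SA[30]=1  'cccbababaabaccaaccccbbbbacabcaab'
  #31 SA[31]=18  'cccbbbbacabcaab'
  #32 SA[32]=17  'ccccbbbbacabcaab'

[30, 9, 15, 31, 7, 5, 10, 27, 25, 12, 0, 16, 32, 8, 6, 4, 24, 11, 23, 22, 21, 28, 29, 14, 26, 3, 20, 13, 2, 19, 1, 18, 17]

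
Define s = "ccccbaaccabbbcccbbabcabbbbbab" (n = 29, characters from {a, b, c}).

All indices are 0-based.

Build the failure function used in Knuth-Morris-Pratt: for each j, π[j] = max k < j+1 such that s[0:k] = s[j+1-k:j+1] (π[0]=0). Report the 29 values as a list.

[0, 1, 2, 3, 0, 0, 0, 1, 2, 0, 0, 0, 0, 1, 2, 3, 0, 0, 0, 0, 1, 0, 0, 0, 0, 0, 0, 0, 0]

π[0] = 0
j=1 s[j]='c': π[1]=1 (border 'c')
j=2 s[j]='c': π[2]=2 (border 'cc')
j=3 s[j]='c': π[3]=3 (border 'ccc')
j=4 s[j]='b': k: 3→2→1→0; π[4]=0 (border '')
j=5 s[j]='a': π[5]=0 (border '')
j=6 s[j]='a': π[6]=0 (border '')
j=7 s[j]='c': π[7]=1 (border 'c')
j=8 s[j]='c': π[8]=2 (border 'cc')
j=9 s[j]='a': k: 2→1→0; π[9]=0 (border '')
j=10 s[j]='b': π[10]=0 (border '')
j=11 s[j]='b': π[11]=0 (border '')
j=12 s[j]='b': π[12]=0 (border '')
j=13 s[j]='c': π[13]=1 (border 'c')
j=14 s[j]='c': π[14]=2 (border 'cc')
j=15 s[j]='c': π[15]=3 (border 'ccc')
j=16 s[j]='b': k: 3→2→1→0; π[16]=0 (border '')
j=17 s[j]='b': π[17]=0 (border '')
j=18 s[j]='a': π[18]=0 (border '')
j=19 s[j]='b': π[19]=0 (border '')
j=20 s[j]='c': π[20]=1 (border 'c')
j=21 s[j]='a': k: 1→0; π[21]=0 (border '')
j=22 s[j]='b': π[22]=0 (border '')
j=23 s[j]='b': π[23]=0 (border '')
j=24 s[j]='b': π[24]=0 (border '')
j=25 s[j]='b': π[25]=0 (border '')
j=26 s[j]='b': π[26]=0 (border '')
j=27 s[j]='a': π[27]=0 (border '')
j=28 s[j]='b': π[28]=0 (border '')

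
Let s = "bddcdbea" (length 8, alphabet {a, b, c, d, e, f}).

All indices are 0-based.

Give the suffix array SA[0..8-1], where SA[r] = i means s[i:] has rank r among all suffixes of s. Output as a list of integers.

[7, 0, 5, 3, 4, 2, 1, 6]

rank→(start, suffix):
  0 → (7, 'a')
  1 → (0, 'bddcdbea')
  2 → (5, 'bea')
  3 → (3, 'cdbea')
  4 → (4, 'dbea')
  5 → (2, 'dcdbea')
  6 → (1, 'ddcdbea')
  7 → (6, 'ea')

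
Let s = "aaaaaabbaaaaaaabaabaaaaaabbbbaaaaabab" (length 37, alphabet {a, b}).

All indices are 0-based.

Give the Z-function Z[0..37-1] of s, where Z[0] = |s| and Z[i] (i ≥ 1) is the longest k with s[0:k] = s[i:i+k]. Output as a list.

[37, 5, 4, 3, 2, 1, 0, 0, 6, 7, 5, 4, 3, 2, 1, 0, 2, 1, 0, 8, 5, 4, 3, 2, 1, 0, 0, 0, 0, 5, 4, 3, 2, 1, 0, 1, 0]

Z[0]=37
i=1: outside box; Z[1]=5 grow→box=[1,6)
i=2: min(r-i=4, Z[1]=5)=4; Z[2]=4
i=3: min(r-i=3, Z[2]=4)=3; Z[3]=3
i=4: min(r-i=2, Z[3]=3)=2; Z[4]=2
i=5: min(r-i=1, Z[4]=2)=1; Z[5]=1
i=6: outside box; Z[6]=0
i=7: outside box; Z[7]=0
i=8: outside box; Z[8]=6 grow→box=[8,14)
i=9: min(r-i=5, Z[1]=5)=5; Z[9]=7 grow→box=[9,16)
i=10: min(r-i=6, Z[1]=5)=5; Z[10]=5
i=11: min(r-i=5, Z[2]=4)=4; Z[11]=4
i=12: min(r-i=4, Z[3]=3)=3; Z[12]=3
i=13: min(r-i=3, Z[4]=2)=2; Z[13]=2
i=14: min(r-i=2, Z[5]=1)=1; Z[14]=1
i=15: min(r-i=1, Z[6]=0)=0; Z[15]=0
i=16: outside box; Z[16]=2 grow→box=[16,18)
i=17: min(r-i=1, Z[1]=5)=1; Z[17]=1
i=18: outside box; Z[18]=0
i=19: outside box; Z[19]=8 grow→box=[19,27)
i=20: min(r-i=7, Z[1]=5)=5; Z[20]=5
i=21: min(r-i=6, Z[2]=4)=4; Z[21]=4
i=22: min(r-i=5, Z[3]=3)=3; Z[22]=3
i=23: min(r-i=4, Z[4]=2)=2; Z[23]=2
i=24: min(r-i=3, Z[5]=1)=1; Z[24]=1
i=25: min(r-i=2, Z[6]=0)=0; Z[25]=0
i=26: min(r-i=1, Z[7]=0)=0; Z[26]=0
i=27: outside box; Z[27]=0
i=28: outside box; Z[28]=0
i=29: outside box; Z[29]=5 grow→box=[29,34)
i=30: min(r-i=4, Z[1]=5)=4; Z[30]=4
i=31: min(r-i=3, Z[2]=4)=3; Z[31]=3
i=32: min(r-i=2, Z[3]=3)=2; Z[32]=2
i=33: min(r-i=1, Z[4]=2)=1; Z[33]=1
i=34: outside box; Z[34]=0
i=35: outside box; Z[35]=1 grow→box=[35,36)
i=36: outside box; Z[36]=0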